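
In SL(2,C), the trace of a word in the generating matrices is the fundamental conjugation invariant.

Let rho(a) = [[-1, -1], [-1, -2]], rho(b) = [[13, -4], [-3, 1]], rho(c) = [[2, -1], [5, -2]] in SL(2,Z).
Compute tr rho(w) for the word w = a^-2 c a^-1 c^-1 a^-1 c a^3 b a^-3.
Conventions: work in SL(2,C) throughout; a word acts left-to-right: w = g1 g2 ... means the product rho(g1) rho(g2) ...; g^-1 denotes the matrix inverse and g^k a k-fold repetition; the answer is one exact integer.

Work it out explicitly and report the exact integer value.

9187

rho(a^-1) = [[-2, 1], [1, -1]]
... * rho(a^-1) = [[-2, 1], [1, -1]]  ->  [[5, -3], [-3, 2]]
... * rho(c) = [[2, -1], [5, -2]]  ->  [[-5, 1], [4, -1]]
... * rho(a^-1) = [[-2, 1], [1, -1]]  ->  [[11, -6], [-9, 5]]
... * rho(c^-1) = [[-2, 1], [-5, 2]]  ->  [[8, -1], [-7, 1]]
... * rho(a^-1) = [[-2, 1], [1, -1]]  ->  [[-17, 9], [15, -8]]
... * rho(c) = [[2, -1], [5, -2]]  ->  [[11, -1], [-10, 1]]
... * rho(a) = [[-1, -1], [-1, -2]]  ->  [[-10, -9], [9, 8]]
... * rho(a) = [[-1, -1], [-1, -2]]  ->  [[19, 28], [-17, -25]]
... * rho(a) = [[-1, -1], [-1, -2]]  ->  [[-47, -75], [42, 67]]
... * rho(b) = [[13, -4], [-3, 1]]  ->  [[-386, 113], [345, -101]]
... * rho(a^-1) = [[-2, 1], [1, -1]]  ->  [[885, -499], [-791, 446]]
... * rho(a^-1) = [[-2, 1], [1, -1]]  ->  [[-2269, 1384], [2028, -1237]]
... * rho(a^-1) = [[-2, 1], [1, -1]]  ->  [[5922, -3653], [-5293, 3265]]
tr = 5922 + 3265 = 9187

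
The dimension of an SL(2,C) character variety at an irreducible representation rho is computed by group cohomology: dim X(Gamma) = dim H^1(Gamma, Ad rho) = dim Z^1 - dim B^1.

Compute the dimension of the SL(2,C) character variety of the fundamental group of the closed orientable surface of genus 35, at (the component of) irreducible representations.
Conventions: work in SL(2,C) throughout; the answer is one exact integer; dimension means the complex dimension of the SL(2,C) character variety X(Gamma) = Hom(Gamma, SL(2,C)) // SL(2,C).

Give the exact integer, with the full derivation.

pi_1 of the closed genus-35 surface has 70 generators bound by the single product-of-commutators relator.
Unconstrained cocycle data is one sl_2 vector per generator (210 dimensions), cut by the relator condition d_2(z) = 0.
d_2 is surjective at irreducible rho (its cokernel H^2 is dual to H^0 = 0), so dim Z^1 = 210 - 3 = 207.
Coboundaries contribute dim B^1 = 3 (injective at irreducible rho).
Hence dim X = 207 - 3 = 204.

204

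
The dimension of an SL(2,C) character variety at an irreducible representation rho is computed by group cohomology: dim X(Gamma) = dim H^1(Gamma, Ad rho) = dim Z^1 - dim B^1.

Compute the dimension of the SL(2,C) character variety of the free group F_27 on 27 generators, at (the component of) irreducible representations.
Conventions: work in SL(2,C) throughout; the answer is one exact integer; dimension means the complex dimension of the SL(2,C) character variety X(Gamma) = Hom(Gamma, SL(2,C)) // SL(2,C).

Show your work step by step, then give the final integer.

78

The free group F_27: 27 generators, no relators.
Z^1(Gamma, Ad rho) = (sl_2)^27: a cocycle is a free choice of one sl_2 vector per generator, so dim Z^1 = 3*27 = 81.
Irreducibility makes the coboundary map sl_2 -> Z^1 injective (trivial centralizer), so dim B^1 = 3.
dim H^1 = 81 - 3 = 78, which is dim X.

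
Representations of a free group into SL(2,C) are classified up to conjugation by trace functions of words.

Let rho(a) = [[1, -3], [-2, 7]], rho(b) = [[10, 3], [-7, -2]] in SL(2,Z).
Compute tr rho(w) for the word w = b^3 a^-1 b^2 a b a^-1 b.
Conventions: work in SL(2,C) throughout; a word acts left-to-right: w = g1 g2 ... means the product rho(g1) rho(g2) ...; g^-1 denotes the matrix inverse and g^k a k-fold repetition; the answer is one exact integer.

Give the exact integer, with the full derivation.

rho(b) = [[10, 3], [-7, -2]]
... * rho(b) = [[10, 3], [-7, -2]]  ->  [[79, 24], [-56, -17]]
... * rho(b) = [[10, 3], [-7, -2]]  ->  [[622, 189], [-441, -134]]
... * rho(a^-1) = [[7, 3], [2, 1]]  ->  [[4732, 2055], [-3355, -1457]]
... * rho(b) = [[10, 3], [-7, -2]]  ->  [[32935, 10086], [-23351, -7151]]
... * rho(b) = [[10, 3], [-7, -2]]  ->  [[258748, 78633], [-183453, -55751]]
... * rho(a) = [[1, -3], [-2, 7]]  ->  [[101482, -225813], [-71951, 160102]]
... * rho(b) = [[10, 3], [-7, -2]]  ->  [[2595511, 756072], [-1840224, -536057]]
... * rho(a^-1) = [[7, 3], [2, 1]]  ->  [[19680721, 8542605], [-13953682, -6056729]]
... * rho(b) = [[10, 3], [-7, -2]]  ->  [[137008975, 41956953], [-97139717, -29747588]]
tr = 137008975 + -29747588 = 107261387

107261387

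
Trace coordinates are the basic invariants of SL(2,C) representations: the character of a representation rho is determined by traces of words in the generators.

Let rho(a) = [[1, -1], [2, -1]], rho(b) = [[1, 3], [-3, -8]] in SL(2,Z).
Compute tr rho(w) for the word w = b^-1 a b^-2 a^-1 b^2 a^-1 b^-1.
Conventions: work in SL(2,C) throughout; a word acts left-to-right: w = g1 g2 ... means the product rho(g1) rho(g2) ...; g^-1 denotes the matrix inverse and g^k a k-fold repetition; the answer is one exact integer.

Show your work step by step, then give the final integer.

rho(b^-1) = [[-8, -3], [3, 1]]
... * rho(a) = [[1, -1], [2, -1]]  ->  [[-14, 11], [5, -4]]
... * rho(b^-1) = [[-8, -3], [3, 1]]  ->  [[145, 53], [-52, -19]]
... * rho(b^-1) = [[-8, -3], [3, 1]]  ->  [[-1001, -382], [359, 137]]
... * rho(a^-1) = [[-1, 1], [-2, 1]]  ->  [[1765, -1383], [-633, 496]]
... * rho(b) = [[1, 3], [-3, -8]]  ->  [[5914, 16359], [-2121, -5867]]
... * rho(b) = [[1, 3], [-3, -8]]  ->  [[-43163, -113130], [15480, 40573]]
... * rho(a^-1) = [[-1, 1], [-2, 1]]  ->  [[269423, -156293], [-96626, 56053]]
... * rho(b^-1) = [[-8, -3], [3, 1]]  ->  [[-2624263, -964562], [941167, 345931]]
tr = -2624263 + 345931 = -2278332

-2278332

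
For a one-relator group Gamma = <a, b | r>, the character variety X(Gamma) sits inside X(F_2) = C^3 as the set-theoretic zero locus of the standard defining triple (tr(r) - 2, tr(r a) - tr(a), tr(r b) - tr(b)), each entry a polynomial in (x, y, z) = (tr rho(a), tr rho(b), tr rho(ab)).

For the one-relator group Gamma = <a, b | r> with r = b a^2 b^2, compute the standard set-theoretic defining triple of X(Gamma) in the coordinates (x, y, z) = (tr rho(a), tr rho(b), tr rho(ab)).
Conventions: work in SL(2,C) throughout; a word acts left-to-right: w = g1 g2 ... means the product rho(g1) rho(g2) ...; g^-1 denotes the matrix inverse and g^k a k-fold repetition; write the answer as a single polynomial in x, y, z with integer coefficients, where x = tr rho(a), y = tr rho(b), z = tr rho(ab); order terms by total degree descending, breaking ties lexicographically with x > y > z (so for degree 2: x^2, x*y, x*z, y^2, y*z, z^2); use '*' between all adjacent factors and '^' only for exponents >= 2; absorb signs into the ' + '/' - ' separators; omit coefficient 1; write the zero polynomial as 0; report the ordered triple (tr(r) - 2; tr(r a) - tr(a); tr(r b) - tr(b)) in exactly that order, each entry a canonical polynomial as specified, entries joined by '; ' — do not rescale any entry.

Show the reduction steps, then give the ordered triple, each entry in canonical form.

reduce: trace(a^2 b) = trace(a) * trace(b a) - trace(b) = x*z - y
reduce: trace(a^2) = trace(a) * trace(a) - trace(1) = x^2 - 2
reduce: trace(b a^2 b) = trace(b) * trace(a^2 b) - trace(a^2) = x*y*z - x^2 - y^2 + 2
trace(b a^2 b^2) = trace(b) * trace(b a^2 b) - trace(b a^2) = x*y^2*z - x^2*y - y^3 - x*z + 3*y
trace(b a b a) = trace(a b) * trace(a b) - trace(1)  (split on a) = z^2 - 2
trace(b a b) = trace(b) * trace(a b) - trace(a)  (reduce the b square) = y*z - x
reduce: trace(a b a^2 b) = trace(a) * trace(b a b a) - trace(b a b)  (reduce the a square) = x*z^2 - y*z - x
reduce: trace(a b a^2) = trace(a) * trace(a b a) - trace(a b)  (reduce the a square) = x^2*z - x*y - z
reduce: trace(b a^2 b^2 a) = trace(b) * trace(a b a^2 b) - trace(a b a^2)  (reduce the b square) = x*y*z^2 - x^2*z - y^2*z + z
trace(b a^2 b^3) = trace(b) * trace(a^2 b^3) - trace(a^2 b^2) = x*y^3*z - x^2*y^2 - y^4 - 2*x*y*z + x^2 + 4*y^2 - 2
assemble the triple (trace(r) - 2; trace(r a) - x; trace(r b) - y)

x*y^2*z - x^2*y - y^3 - x*z + 3*y - 2; x*y*z^2 - x^2*z - y^2*z - x + z; x*y^3*z - x^2*y^2 - y^4 - 2*x*y*z + x^2 + 4*y^2 - y - 2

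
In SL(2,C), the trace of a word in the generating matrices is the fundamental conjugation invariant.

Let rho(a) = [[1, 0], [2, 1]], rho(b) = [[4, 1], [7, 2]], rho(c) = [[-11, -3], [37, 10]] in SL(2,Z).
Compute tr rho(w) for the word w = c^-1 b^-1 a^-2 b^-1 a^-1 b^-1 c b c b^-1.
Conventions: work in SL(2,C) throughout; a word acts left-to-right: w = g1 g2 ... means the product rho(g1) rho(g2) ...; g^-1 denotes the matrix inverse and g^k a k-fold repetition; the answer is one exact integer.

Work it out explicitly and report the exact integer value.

36142

rho(c^-1) = [[10, 3], [-37, -11]]
... * rho(b^-1) = [[2, -1], [-7, 4]]  ->  [[-1, 2], [3, -7]]
... * rho(a^-1) = [[1, 0], [-2, 1]]  ->  [[-5, 2], [17, -7]]
... * rho(a^-1) = [[1, 0], [-2, 1]]  ->  [[-9, 2], [31, -7]]
... * rho(b^-1) = [[2, -1], [-7, 4]]  ->  [[-32, 17], [111, -59]]
... * rho(a^-1) = [[1, 0], [-2, 1]]  ->  [[-66, 17], [229, -59]]
... * rho(b^-1) = [[2, -1], [-7, 4]]  ->  [[-251, 134], [871, -465]]
... * rho(c) = [[-11, -3], [37, 10]]  ->  [[7719, 2093], [-26786, -7263]]
... * rho(b) = [[4, 1], [7, 2]]  ->  [[45527, 11905], [-157985, -41312]]
... * rho(c) = [[-11, -3], [37, 10]]  ->  [[-60312, -17531], [209291, 60835]]
... * rho(b^-1) = [[2, -1], [-7, 4]]  ->  [[2093, -9812], [-7263, 34049]]
tr = 2093 + 34049 = 36142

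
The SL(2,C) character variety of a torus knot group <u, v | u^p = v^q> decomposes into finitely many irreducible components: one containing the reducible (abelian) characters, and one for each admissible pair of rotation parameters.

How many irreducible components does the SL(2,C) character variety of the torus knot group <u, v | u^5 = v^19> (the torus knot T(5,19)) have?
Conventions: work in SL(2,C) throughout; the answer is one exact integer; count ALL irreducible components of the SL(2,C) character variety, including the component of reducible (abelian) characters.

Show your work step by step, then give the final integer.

37

For T(5,19): irreducibility forces the central element u^5 = v^19 to one of +I, -I.
This locks tr(u) to 2*cos(pi*alpha/5), alpha in 1..4, and tr(v) to 2*cos(pi*beta/19), beta in 1..18, on each component of irreducible characters.
Consistency of u^5 = (-1)^alpha I with v^19 = (-1)^beta I forces alpha = beta (mod 2).
Counting: 2 odd alphas x 9 odd betas + 2 even alphas x 9 even betas = 18 + 18 = 36.
Total: 36 irreducible-character components + 1 reducible (abelian) component = 37.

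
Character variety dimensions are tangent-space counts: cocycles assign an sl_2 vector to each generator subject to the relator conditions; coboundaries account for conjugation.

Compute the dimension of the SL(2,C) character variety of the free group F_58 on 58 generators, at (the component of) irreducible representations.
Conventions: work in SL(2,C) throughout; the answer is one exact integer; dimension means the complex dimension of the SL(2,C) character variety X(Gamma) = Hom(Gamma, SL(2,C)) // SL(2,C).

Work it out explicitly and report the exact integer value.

171

Gamma = F_58 has 58 generators and no relators.
A cocycle picks one sl_2 vector per generator freely, giving dim Z^1 = 3*58 = 174.
dim B^1 = 3: the coboundary map is injective because an irreducible image has centralizer 0 in sl_2.
Therefore dim X = 174 - 3 = 171.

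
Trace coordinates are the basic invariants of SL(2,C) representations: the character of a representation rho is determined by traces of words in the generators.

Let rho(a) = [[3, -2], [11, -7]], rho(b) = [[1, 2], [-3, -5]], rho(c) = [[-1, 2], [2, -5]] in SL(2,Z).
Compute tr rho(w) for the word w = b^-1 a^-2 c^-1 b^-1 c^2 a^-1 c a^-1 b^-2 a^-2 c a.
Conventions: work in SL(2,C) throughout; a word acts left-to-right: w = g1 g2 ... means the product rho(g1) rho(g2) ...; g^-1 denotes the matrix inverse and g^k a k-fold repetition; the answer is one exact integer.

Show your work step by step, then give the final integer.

-7817052550

rho(b^-1) = [[-5, -2], [3, 1]]
... * rho(a^-1) = [[-7, 2], [-11, 3]]  ->  [[57, -16], [-32, 9]]
... * rho(a^-1) = [[-7, 2], [-11, 3]]  ->  [[-223, 66], [125, -37]]
... * rho(c^-1) = [[-5, -2], [-2, -1]]  ->  [[983, 380], [-551, -213]]
... * rho(b^-1) = [[-5, -2], [3, 1]]  ->  [[-3775, -1586], [2116, 889]]
... * rho(c) = [[-1, 2], [2, -5]]  ->  [[603, 380], [-338, -213]]
... * rho(c) = [[-1, 2], [2, -5]]  ->  [[157, -694], [-88, 389]]
... * rho(a^-1) = [[-7, 2], [-11, 3]]  ->  [[6535, -1768], [-3663, 991]]
... * rho(c) = [[-1, 2], [2, -5]]  ->  [[-10071, 21910], [5645, -12281]]
... * rho(a^-1) = [[-7, 2], [-11, 3]]  ->  [[-170513, 45588], [95576, -25553]]
... * rho(b^-1) = [[-5, -2], [3, 1]]  ->  [[989329, 386614], [-554539, -216705]]
... * rho(b^-1) = [[-5, -2], [3, 1]]  ->  [[-3786803, -1592044], [2122580, 892373]]
... * rho(a^-1) = [[-7, 2], [-11, 3]]  ->  [[44020105, -12349738], [-24674163, 6922279]]
... * rho(a^-1) = [[-7, 2], [-11, 3]]  ->  [[-172293617, 50990996], [96574072, -28581489]]
... * rho(c) = [[-1, 2], [2, -5]]  ->  [[274275609, -599542214], [-153737050, 336055589]]
... * rho(a) = [[3, -2], [11, -7]]  ->  [[-5772137527, 3648244280], [3235400329, -2044915023]]
tr = -5772137527 + -2044915023 = -7817052550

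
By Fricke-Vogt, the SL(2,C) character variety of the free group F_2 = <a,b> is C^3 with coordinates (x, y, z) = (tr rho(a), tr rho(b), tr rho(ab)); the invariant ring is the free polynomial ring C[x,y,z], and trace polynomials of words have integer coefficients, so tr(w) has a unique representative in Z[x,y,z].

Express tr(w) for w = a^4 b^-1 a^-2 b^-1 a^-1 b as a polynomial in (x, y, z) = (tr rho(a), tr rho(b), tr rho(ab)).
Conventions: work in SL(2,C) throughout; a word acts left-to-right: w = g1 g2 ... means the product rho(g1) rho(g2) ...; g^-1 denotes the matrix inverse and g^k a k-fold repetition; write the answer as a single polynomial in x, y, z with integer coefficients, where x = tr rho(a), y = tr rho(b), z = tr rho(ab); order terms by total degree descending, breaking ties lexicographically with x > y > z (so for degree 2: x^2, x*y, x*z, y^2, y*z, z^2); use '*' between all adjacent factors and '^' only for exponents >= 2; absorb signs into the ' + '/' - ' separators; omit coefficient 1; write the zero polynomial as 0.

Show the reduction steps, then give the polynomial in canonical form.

trace(a^2) = trace(a) trace(a) - trace(1) = x^2 - 2
trace(a b a) = trace(a) trace(b a) - trace(b) = x*z - y
trace(a b a^2) = trace(a) trace(a b a) - trace(a b) = x^2*z - x*y - z
trace(b a b a) = trace(a b) trace(a b) - trace(1)   [split at repeated a] = z^2 - 2
trace(b a b) = trace(b) trace(a b) - trace(a) = y*z - x
trace(a b a^2 b) = trace(a) trace(b a b a) - trace(b a b) = x*z^2 - y*z - x
trace(b a^2 b^-1 a) = trace(a b a^2) trace(b) - trace(a b a^2 b) = x^2*y*z - x*y^2 - x*z^2 + x
trace(b^-1 a^-1 b a^2) = trace(b a^2 b^-1) trace(a) - trace(b a^2 b^-1 a) = -x^2*y*z + x^3 + x*y^2 + x*z^2 - 3*x
trace(a^3) = trace(a) trace(a^2) - trace(a) = x^3 - 3*x
trace(b^2 a^3) = trace(b) trace(a^3 b) - trace(a^3) = x^2*y*z - x^3 - x*y^2 - y*z + 3*x
trace(b^2 a^2) = trace(b) trace(a^2 b) - trace(a^2) = x*y*z - x^2 - y^2 + 2
trace(b a^4 b) = trace(a) trace(b^2 a^3) - trace(b^2 a^2) = x^3*y*z - x^4 - x^2*y^2 - 2*x*y*z + 4*x^2 + y^2 - 2
trace(a b a b a^2) = trace(a) trace(a b a b a) - trace(a b a b) = x^2*z^2 - x*y*z - x^2 - z^2 + 2
trace(b a^4 b a) = trace(a) trace(a b a b a^2) - trace(a b a b a) = x^3*z^2 - x^2*y*z - x^3 - 2*x*z^2 + y*z + 3*x
trace(b a^4 b a^-1) = trace(b a^4 b) trace(a) - trace(b a^4 b a) = x^4*y*z - x^5 - x^3*y^2 - x^3*z^2 - x^2*y*z + 5*x^3 + x*y^2 + 2*x*z^2 - y*z - 5*x
trace(b^2 a b a) = trace(b) trace(a b a b) - trace(a b a) = y*z^2 - x*z - y
trace(b^2 a b) = trace(b) trace(b a b) - trace(b a) = y^2*z - x*y - z
trace(b^2 a b a^2) = trace(a) trace(b^2 a b a) - trace(b^2 a b) = x*y*z^2 - x^2*z - y^2*z + z
trace(a b^2 a b a^2) = trace(a) trace(b^2 a b a^2) - trace(b^2 a b a) = x^2*y*z^2 - x^3*z - x*y^2*z - y*z^2 + 2*x*z + y
trace(b a b a^4 b) = trace(a) trace(a b^2 a b a^2) - trace(a b^2 a b a) = x^3*y*z^2 - x^4*z - x^2*y^2*z - 2*x*y*z^2 + 3*x^2*z + y^2*z + x*y - z
trace(b a b a b a) = trace(a b) trace(a b a b) - trace(a^-1 b^-1)   [split at repeated a] = z^3 - 3*z
trace(b a b a b a^2) = trace(a) trace(b a b a b a) - trace(b a b a b) = x*z^3 - y*z^2 - 2*x*z + y
trace(a^2 b a b a b a) = trace(a) trace(b a b a b a^2) - trace(b a b a b a) = x^2*z^3 - x*y*z^2 - 2*x^2*z - z^3 + x*y + 3*z
trace(b a b a^4 b a) = trace(a) trace(a^2 b a b a b a) - trace(a^2 b a b a b) = x^3*z^3 - x^2*y*z^2 - 2*x^3*z - 2*x*z^3 + x^2*y + y*z^2 + 5*x*z - y
trace(b a b a^4 b a^-1) = trace(b a b a^4 b) trace(a) - trace(b a b a^4 b a) = x^4*y*z^2 - x^5*z - x^3*y^2*z - x^3*z^3 - x^2*y*z^2 + 5*x^3*z + x*y^2*z + 2*x*z^3 - y*z^2 - 6*x*z + y
trace(a b a^4 b a^-2 b) = trace(b a b a^4 b a^-1) trace(a) - trace(b a b a^4 b) = x^5*y*z^2 - x^6*z - x^4*y^2*z - x^4*z^3 - 2*x^3*y*z^2 + 6*x^4*z + 2*x^2*y^2*z + 2*x^2*z^3 + x*y*z^2 - 9*x^2*z - y^2*z + z
trace(b a^4 b a^-2 b^-1 a) = trace(a b a^4 b a^-2) trace(b) - trace(a b a^4 b a^-2 b) = -x^5*y*z^2 + x^6*z + 2*x^4*y^2*z + x^4*z^3 - x^5*y - x^3*y^3 + x^3*y*z^2 - 6*x^4*z - 3*x^2*y^2*z - 2*x^2*z^3 + 5*x^3*y + x*y^3 + x*y*z^2 + 9*x^2*z - 5*x*y - z
trace(a^-2 b^-1 a^-1 b a^4 b) = trace(b a^4 b a^-2 b^-1) trace(a) - trace(b a^4 b a^-2 b^-1 a) = x^5*y*z^2 - x^6*z - 2*x^4*y^2*z - x^4*z^3 + x^5*y + x^3*y^3 - x^3*y*z^2 + 6*x^4*z + 3*x^2*y^2*z + 2*x^2*z^3 - 5*x^3*y - x*y^3 - x*y*z^2 - 8*x^2*z + 4*x*y + z
trace(a^4 b^-1 a^-2 b^-1 a^-1 b) = trace(a^-2 b^-1 a^-1 b a^4) trace(b) - trace(a^-2 b^-1 a^-1 b a^4 b) = -x^5*y*z^2 + x^6*z + 2*x^4*y^2*z + x^4*z^3 - x^5*y - x^3*y^3 + x^3*y*z^2 - 6*x^4*z - 4*x^2*y^2*z - 2*x^2*z^3 + 6*x^3*y + 2*x*y^3 + 2*x*y*z^2 + 8*x^2*z - 7*x*y - z

-x^5*y*z^2 + x^6*z + 2*x^4*y^2*z + x^4*z^3 - x^5*y - x^3*y^3 + x^3*y*z^2 - 6*x^4*z - 4*x^2*y^2*z - 2*x^2*z^3 + 6*x^3*y + 2*x*y^3 + 2*x*y*z^2 + 8*x^2*z - 7*x*y - z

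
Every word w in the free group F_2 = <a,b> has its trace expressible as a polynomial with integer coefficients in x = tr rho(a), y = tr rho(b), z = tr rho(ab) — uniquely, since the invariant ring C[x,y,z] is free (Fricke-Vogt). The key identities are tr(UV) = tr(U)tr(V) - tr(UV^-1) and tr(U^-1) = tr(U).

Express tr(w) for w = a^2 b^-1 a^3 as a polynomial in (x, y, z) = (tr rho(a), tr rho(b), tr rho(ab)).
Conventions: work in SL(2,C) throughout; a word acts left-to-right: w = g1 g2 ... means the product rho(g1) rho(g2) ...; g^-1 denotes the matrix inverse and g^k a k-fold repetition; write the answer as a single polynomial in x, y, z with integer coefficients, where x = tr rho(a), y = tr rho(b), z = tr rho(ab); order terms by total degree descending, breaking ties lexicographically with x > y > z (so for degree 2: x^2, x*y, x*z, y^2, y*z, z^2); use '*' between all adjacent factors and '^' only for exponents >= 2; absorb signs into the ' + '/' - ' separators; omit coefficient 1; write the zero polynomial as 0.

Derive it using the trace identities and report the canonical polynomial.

x^5*y - x^4*z - 4*x^3*y + 3*x^2*z + 3*x*y - z

trace(a^2) = trace(a) trace(a) - trace(1)   [square of a] = x^2 - 2
so trace(a^3) = trace(a) trace(a^2) - trace(a)   [square of a] = x^3 - 3*x
trace(a^4) = trace(a) trace(a^3) - trace(a^2)   [square of a] = x^4 - 4*x^2 + 2
trace(a^5) = trace(a) trace(a^4) - trace(a^3)   [square of a] = x^5 - 5*x^3 + 5*x
trace(a b a) = trace(a) trace(b a) - trace(b)   [square of a] = x*z - y
trace(a b a^2) = trace(a) trace(a b a) - trace(a b)   [square of a] = x^2*z - x*y - z
reduce: trace(a^2 b a^2) = trace(a) trace(a b a^2) - trace(a b a)   [square of a] = x^3*z - x^2*y - 2*x*z + y
trace(a^5 b) = trace(a) trace(a^2 b a^2) - trace(a^2 b a)   [square of a] = x^4*z - x^3*y - 3*x^2*z + 2*x*y + z
trace(a^2 b^-1 a^3) = trace(a^5) trace(b) - trace(a^5 b)   [inverse elimination on b] = x^5*y - x^4*z - 4*x^3*y + 3*x^2*z + 3*x*y - z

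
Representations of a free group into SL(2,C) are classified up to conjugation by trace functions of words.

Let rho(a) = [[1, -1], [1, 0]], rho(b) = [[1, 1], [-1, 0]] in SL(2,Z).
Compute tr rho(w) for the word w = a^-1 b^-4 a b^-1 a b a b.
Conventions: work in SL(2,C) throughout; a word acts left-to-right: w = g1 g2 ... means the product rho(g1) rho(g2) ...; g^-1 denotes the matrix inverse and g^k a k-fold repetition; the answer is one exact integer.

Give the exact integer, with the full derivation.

rho(a^-1) = [[0, 1], [-1, 1]]
... * rho(b^-1) = [[0, -1], [1, 1]]  ->  [[1, 1], [1, 2]]
... * rho(b^-1) = [[0, -1], [1, 1]]  ->  [[1, 0], [2, 1]]
... * rho(b^-1) = [[0, -1], [1, 1]]  ->  [[0, -1], [1, -1]]
... * rho(b^-1) = [[0, -1], [1, 1]]  ->  [[-1, -1], [-1, -2]]
... * rho(a) = [[1, -1], [1, 0]]  ->  [[-2, 1], [-3, 1]]
... * rho(b^-1) = [[0, -1], [1, 1]]  ->  [[1, 3], [1, 4]]
... * rho(a) = [[1, -1], [1, 0]]  ->  [[4, -1], [5, -1]]
... * rho(b) = [[1, 1], [-1, 0]]  ->  [[5, 4], [6, 5]]
... * rho(a) = [[1, -1], [1, 0]]  ->  [[9, -5], [11, -6]]
... * rho(b) = [[1, 1], [-1, 0]]  ->  [[14, 9], [17, 11]]
tr = 14 + 11 = 25

25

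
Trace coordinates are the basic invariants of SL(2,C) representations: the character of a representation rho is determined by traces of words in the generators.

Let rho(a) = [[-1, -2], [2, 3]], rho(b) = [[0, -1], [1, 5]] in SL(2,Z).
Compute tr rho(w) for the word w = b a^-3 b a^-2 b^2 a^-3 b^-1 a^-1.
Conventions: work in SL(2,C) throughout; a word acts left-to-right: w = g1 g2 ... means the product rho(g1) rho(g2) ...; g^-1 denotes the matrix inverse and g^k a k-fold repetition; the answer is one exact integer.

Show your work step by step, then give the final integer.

-49426

rho(b) = [[0, -1], [1, 5]]
... * rho(a^-1) = [[3, 2], [-2, -1]]  ->  [[2, 1], [-7, -3]]
... * rho(a^-1) = [[3, 2], [-2, -1]]  ->  [[4, 3], [-15, -11]]
... * rho(a^-1) = [[3, 2], [-2, -1]]  ->  [[6, 5], [-23, -19]]
... * rho(b) = [[0, -1], [1, 5]]  ->  [[5, 19], [-19, -72]]
... * rho(a^-1) = [[3, 2], [-2, -1]]  ->  [[-23, -9], [87, 34]]
... * rho(a^-1) = [[3, 2], [-2, -1]]  ->  [[-51, -37], [193, 140]]
... * rho(b) = [[0, -1], [1, 5]]  ->  [[-37, -134], [140, 507]]
... * rho(b) = [[0, -1], [1, 5]]  ->  [[-134, -633], [507, 2395]]
... * rho(a^-1) = [[3, 2], [-2, -1]]  ->  [[864, 365], [-3269, -1381]]
... * rho(a^-1) = [[3, 2], [-2, -1]]  ->  [[1862, 1363], [-7045, -5157]]
... * rho(a^-1) = [[3, 2], [-2, -1]]  ->  [[2860, 2361], [-10821, -8933]]
... * rho(b^-1) = [[5, 1], [-1, 0]]  ->  [[11939, 2860], [-45172, -10821]]
... * rho(a^-1) = [[3, 2], [-2, -1]]  ->  [[30097, 21018], [-113874, -79523]]
tr = 30097 + -79523 = -49426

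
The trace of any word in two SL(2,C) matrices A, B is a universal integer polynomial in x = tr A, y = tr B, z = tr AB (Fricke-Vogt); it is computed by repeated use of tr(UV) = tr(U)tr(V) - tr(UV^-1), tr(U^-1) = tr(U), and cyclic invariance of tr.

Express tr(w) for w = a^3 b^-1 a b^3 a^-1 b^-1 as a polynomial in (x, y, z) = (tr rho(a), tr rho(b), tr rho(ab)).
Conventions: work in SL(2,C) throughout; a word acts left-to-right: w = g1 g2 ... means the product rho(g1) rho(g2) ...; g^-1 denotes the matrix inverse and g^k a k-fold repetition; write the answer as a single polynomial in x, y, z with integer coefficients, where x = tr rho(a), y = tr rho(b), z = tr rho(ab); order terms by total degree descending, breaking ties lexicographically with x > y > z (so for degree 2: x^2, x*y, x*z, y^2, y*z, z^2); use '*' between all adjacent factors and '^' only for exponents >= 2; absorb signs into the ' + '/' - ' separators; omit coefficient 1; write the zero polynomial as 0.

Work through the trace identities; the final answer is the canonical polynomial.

-x^4*y^4*z + x^5*y^3 + x^3*y^5 + 2*x^3*y^3*z^2 + x^2*y^4*z - x^2*y^2*z^3 - x^5*y - 7*x^3*y^3 - 2*x^3*y*z^2 - 2*x*y^5 - 3*x*y^3*z^2 + x^4*z + 4*x^2*y^2*z + x^2*z^3 + y^4*z + y^2*z^3 + 6*x^3*y + 10*x*y^3 + 3*x*y*z^2 - 4*x^2*z - 5*y^2*z - z^3 - 9*x*y + 3*z

tr(a b a) = tr(a)*tr(b a) - tr(b)   [square of a] = x*z - y
tr(b a^3) = tr(a)*tr(a b a) - tr(a b)   [square of a] = x^2*z - x*y - z
and tr(a^4 b) = tr(a)*tr(b a^3) - tr(b a^2)   [square of a] = x^3*z - x^2*y - 2*x*z + y
tr(a^2) = tr(a)*tr(a) - tr(1)   [square of a] = x^2 - 2
tr(a^3) = tr(a)*tr(a^2) - tr(a)   [square of a] = x^3 - 3*x
tr(a^4) = tr(a)*tr(a^3) - tr(a^2)   [square of a] = x^4 - 4*x^2 + 2
next, tr(a b^2 a^3) = tr(b)*tr(a^4 b) - tr(a^4)   [square of b] = x^3*y*z - x^4 - x^2*y^2 - 2*x*y*z + 4*x^2 + y^2 - 2
and tr(a b a b) = tr(a b)*tr(a b) - tr(1)   [split at a repeated a] = z^2 - 2
tr(b a b^2 a) = tr(b)*tr(a b a b) - tr(a b a)   [square of b] = y*z^2 - x*z - y
next, tr(a b^2) = tr(b)*tr(a b) - tr(a)   [square of b] = y*z - x
tr(b a b^2) = tr(b)*tr(a b^2) - tr(a b)   [square of b] = y^2*z - x*y - z
tr(b a b^2 a^2) = tr(a)*tr(b a b^2 a) - tr(b a b^2)   [square of a] = x*y*z^2 - x^2*z - y^2*z + z
next, tr(a b^2 a^3 b) = tr(a)*tr(b a b^2 a^2) - tr(b a b^2 a)   [square of a] = x^2*y*z^2 - x^3*z - x*y^2*z - y*z^2 + 2*x*z + y
tr(a^3 b^-1 a b^2) = tr(a b^2 a^3)*tr(b) - tr(a b^2 a^3 b)   [inverse elimination on b] = x^3*y^2*z - x^4*y - x^2*y^3 - x^2*y*z^2 + x^3*z - x*y^2*z + 4*x^2*y + y^3 + y*z^2 - 2*x*z - 3*y
next, tr(b^2 a^2) = tr(b)*tr(a^2 b) - tr(a^2)   [square of b] = x*y*z - x^2 - y^2 + 2
next, tr(a^3 b^2) = tr(a)*tr(b^2 a^2) - tr(b^2 a)   [square of a] = x^2*y*z - x^3 - x*y^2 - y*z + 3*x
tr(a^5 b^2) = tr(a)*tr(a^3 b^2 a) - tr(a^3 b^2)   [square of a] = x^4*y*z - x^5 - x^3*y^2 - 3*x^2*y*z + 5*x^3 + 2*x*y^2 + y*z - 5*x
next, tr(a^5 b) = tr(a)*tr(a^2 b a^2) - tr(a^2 b a)   [square of a] = x^4*z - x^3*y - 3*x^2*z + 2*x*y + z
and tr(a b^3 a^4) = tr(b)*tr(a^5 b^2) - tr(a^5 b)   [square of b] = x^4*y^2*z - x^5*y - x^3*y^3 - x^4*z - 3*x^2*y^2*z + 6*x^3*y + 2*x*y^3 + 3*x^2*z + y^2*z - 7*x*y - z
tr(b a b a^2) = tr(a)*tr(b a b a) - tr(b a b)   [square of a] = x*z^2 - y*z - x
tr(b a^3 b a) = tr(a)*tr(b a b a^2) - tr(b a b a)   [square of a] = x^2*z^2 - x*y*z - x^2 - z^2 + 2
next, tr(a b a b^3 a^2) = tr(b)*tr(b a^3 b a b) - tr(b a^3 b a)   [square of b] = x^2*y^2*z^2 - x^3*y*z - x*y^3*z - x^2*z^2 - y^2*z^2 + 3*x*y*z + x^2 + y^2 + z^2 - 2
tr(b a b^3 a) = tr(b)*tr(b a b a b) - tr(b a b a)   [square of b] = y^2*z^2 - x*y*z - y^2 - z^2 + 2
tr(b a b^3) = tr(b)*tr(b^2 a b) - tr(b^2 a)   [square of b] = y^3*z - x*y^2 - 2*y*z + x
and tr(a b a b^3 a) = tr(a)*tr(b a b^3 a) - tr(b a b^3)   [square of a] = x*y^2*z^2 - x^2*y*z - y^3*z - x*z^2 + 2*y*z + x
tr(a b^3 a^4 b) = tr(a)*tr(a b a b^3 a^2) - tr(a b a b^3 a)   [square of a] = x^3*y^2*z^2 - x^4*y*z - x^2*y^3*z - x^3*z^2 - 2*x*y^2*z^2 + 4*x^2*y*z + y^3*z + x^3 + x*y^2 + 2*x*z^2 - 2*y*z - 3*x
next, tr(a^3 b^-1 a b^3 a) = tr(a b^3 a^4)*tr(b) - tr(a b^3 a^4 b)   [inverse elimination on b] = x^4*y^3*z - x^5*y^2 - x^3*y^4 - x^3*y^2*z^2 - 2*x^2*y^3*z + 6*x^3*y^2 + x^3*z^2 + 2*x*y^4 + 2*x*y^2*z^2 - x^2*y*z - x^3 - 8*x*y^2 - 2*x*z^2 + y*z + 3*x
and tr(b^2 a b a^2) = tr(a)*tr(b^2 a b a) - tr(b^2 a b)   [square of a] = x*y*z^2 - x^2*z - y^2*z + z
tr(a b a^3 b^2) = tr(a)*tr(b^2 a b a^2) - tr(b^2 a b a)   [square of a] = x^2*y*z^2 - x^3*z - x*y^2*z - y*z^2 + 2*x*z + y
next, tr(b^3 a b a^3) = tr(b)*tr(a b a^3 b^2) - tr(a b a^3 b)   [square of b] = x^2*y^2*z^2 - x^3*y*z - x*y^3*z - x^2*z^2 - y^2*z^2 + 3*x*y*z + x^2 + y^2 + z^2 - 2
next, tr(b^3 a b a^2) = tr(a)*tr(b^3 a b a) - tr(b^3 a b)   [square of a] = x*y^2*z^2 - x^2*y*z - y^3*z - x*z^2 + 2*y*z + x
and tr(a b^3 a b a^3) = tr(a)*tr(b^3 a b a^3) - tr(b^3 a b a^2)   [square of a] = x^3*y^2*z^2 - x^4*y*z - x^2*y^3*z - x^3*z^2 - 2*x*y^2*z^2 + 4*x^2*y*z + y^3*z + x^3 + x*y^2 + 2*x*z^2 - 2*y*z - 3*x
tr(a b a b a b) = tr(b a b a)*tr(b a) - tr(a b)   [split at a repeated b] = z^3 - 3*z
tr(a b a b a b^2) = tr(b)*tr(a b a b a b) - tr(a b a b a)   [square of b] = y*z^3 - x*z^2 - 2*y*z + x
next, tr(b a b^3 a b a) = tr(b)*tr(a b a b a b^2) - tr(a b a b a b)   [square of b] = y^2*z^3 - x*y*z^2 - 2*y^2*z - z^3 + x*y + 3*z
tr(b a b^2 a b) = tr(b)*tr(a b^2 a b) - tr(a b^2 a)   [square of b] = y^2*z^2 - 2*x*y*z + x^2 - 2
tr(b a b^3 a b) = tr(b)*tr(b a b^2 a b) - tr(b a b^2 a)   [square of b] = y^3*z^2 - 2*x*y^2*z + x^2*y - y*z^2 + x*z - y
tr(a b a b^3 a b a) = tr(a)*tr(b a b^3 a b a) - tr(b a b^3 a b)   [square of a] = x*y^2*z^3 - x^2*y*z^2 - y^3*z^2 - x*z^3 + y*z^2 + 2*x*z + y
tr(a b^3 a b a^3 b) = tr(a)*tr(a b a b^3 a b a) - tr(a b a b^3 a b)   [square of a] = x^2*y^2*z^3 - x^3*y*z^2 - x*y^3*z^2 - x^2*z^3 - y^2*z^3 + 2*x*y*z^2 + 2*x^2*z + 2*y^2*z + z^3 - 3*z
next, tr(a^3 b^-1 a b^3 a b) = tr(a b^3 a b a^3)*tr(b) - tr(a b^3 a b a^3 b)   [inverse elimination on b] = x^3*y^3*z^2 - x^4*y^2*z - x^2*y^4*z - x^2*y^2*z^3 - x*y^3*z^2 + 4*x^2*y^2*z + x^2*z^3 + y^4*z + y^2*z^3 + x^3*y + x*y^3 - 2*x^2*z - 4*y^2*z - z^3 - 3*x*y + 3*z
and tr(b^-1 a^3 b^-1 a b^3 a) = tr(a^3 b^-1 a b^3 a)*tr(b) - tr(a^3 b^-1 a b^3 a b)   [inverse elimination on b] = x^4*y^4*z - x^5*y^3 - x^3*y^5 - 2*x^3*y^3*z^2 + x^4*y^2*z - x^2*y^4*z + x^2*y^2*z^3 + 6*x^3*y^3 + x^3*y*z^2 + 2*x*y^5 + 3*x*y^3*z^2 - 5*x^2*y^2*z - x^2*z^3 - y^4*z - y^2*z^3 - 2*x^3*y - 9*x*y^3 - 2*x*y*z^2 + 2*x^2*z + 5*y^2*z + z^3 + 6*x*y - 3*z
and tr(a^3 b^-1 a b^3 a^-1 b^-1) = tr(b^-1 a^3 b^-1 a b^3)*tr(a) - tr(b^-1 a^3 b^-1 a b^3 a)   [inverse elimination on a] = -x^4*y^4*z + x^5*y^3 + x^3*y^5 + 2*x^3*y^3*z^2 + x^2*y^4*z - x^2*y^2*z^3 - x^5*y - 7*x^3*y^3 - 2*x^3*y*z^2 - 2*x*y^5 - 3*x*y^3*z^2 + x^4*z + 4*x^2*y^2*z + x^2*z^3 + y^4*z + y^2*z^3 + 6*x^3*y + 10*x*y^3 + 3*x*y*z^2 - 4*x^2*z - 5*y^2*z - z^3 - 9*x*y + 3*z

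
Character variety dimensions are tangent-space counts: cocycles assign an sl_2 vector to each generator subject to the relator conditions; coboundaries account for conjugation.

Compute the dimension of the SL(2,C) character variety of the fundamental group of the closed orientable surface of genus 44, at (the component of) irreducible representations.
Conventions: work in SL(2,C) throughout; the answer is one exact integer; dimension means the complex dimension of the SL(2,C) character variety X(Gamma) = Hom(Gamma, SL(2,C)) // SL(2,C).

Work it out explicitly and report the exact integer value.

The genus-44 surface group: 2g = 88 generators, one relator prod [a_i, b_i].
Unconstrained cocycle data is one sl_2 vector per generator (264 dimensions), cut by the relator condition d_2(z) = 0.
At an irreducible rho, H^2 = coker(d_2) vanishes (Poincare duality: H^2 is dual to H^0 = invariants = 0), so d_2 is surjective onto sl_2 and dim Z^1 = 264 - 3 = 261.
dim B^1 = 3 (coboundaries, injective at irreducible rho).
dim X = dim H^1 = 261 - 3 = 258.

258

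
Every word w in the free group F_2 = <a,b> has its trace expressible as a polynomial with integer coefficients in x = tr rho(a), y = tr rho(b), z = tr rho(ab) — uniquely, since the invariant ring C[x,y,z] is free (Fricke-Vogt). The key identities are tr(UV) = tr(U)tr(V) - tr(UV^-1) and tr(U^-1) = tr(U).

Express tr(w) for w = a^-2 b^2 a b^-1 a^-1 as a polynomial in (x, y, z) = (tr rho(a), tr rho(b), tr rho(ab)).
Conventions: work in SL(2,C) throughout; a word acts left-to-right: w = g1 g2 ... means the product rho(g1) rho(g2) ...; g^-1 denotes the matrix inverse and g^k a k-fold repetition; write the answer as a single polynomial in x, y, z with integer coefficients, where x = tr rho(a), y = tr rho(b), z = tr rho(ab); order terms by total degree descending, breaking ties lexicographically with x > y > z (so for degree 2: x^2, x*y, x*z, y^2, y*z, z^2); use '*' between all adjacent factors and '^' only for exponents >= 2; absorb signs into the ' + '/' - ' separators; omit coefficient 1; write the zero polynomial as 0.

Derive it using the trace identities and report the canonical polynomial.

-x^3*y^2*z + x^4*y + x^2*y^3 + x^2*y*z^2 + x*y^2*z - 4*x^2*y - y^3 - y*z^2 - x*z + 3*y

and tr(b^2 a) = tr(b) tr(a b) - tr(a) = y*z - x
and tr(b^2) = tr(b) tr(b) - tr(1) = y^2 - 2
next, tr(a b^2 a) = tr(a) tr(b^2 a) - tr(b^2) = x*y*z - x^2 - y^2 + 2
next, tr(a b a b) = tr(a b) tr(a b) - tr(1)   [split at repeated a] = z^2 - 2
tr(a b a) = tr(a) tr(b a) - tr(b) = x*z - y
and tr(a b^2 a b) = tr(b) tr(a b a b) - tr(a b a) = y*z^2 - x*z - y
tr(b^2 a b^-1 a) = tr(a b^2 a) tr(b) - tr(a b^2 a b) = x*y^2*z - x^2*y - y^3 - y*z^2 + x*z + 3*y
tr(a^-1 b^2 a b^-1) = tr(b^2 a b^-1) tr(a) - tr(b^2 a b^-1 a) = -x*y^2*z + x^2*y + y^3 + y*z^2 - 3*y
and tr(a^-2 b^2 a b^-1) = tr(a^-1 b^2 a b^-1) tr(a) - tr(a^-1 b^2 a b^-1 a) = -x^2*y^2*z + x^3*y + x*y^3 + x*y*z^2 - 3*x*y - z
tr(a^-2 b^2 a b^-1 a^-1) = tr(a^-2 b^2 a b^-1) tr(a) - tr(a^-2 b^2 a b^-1 a) = -x^3*y^2*z + x^4*y + x^2*y^3 + x^2*y*z^2 + x*y^2*z - 4*x^2*y - y^3 - y*z^2 - x*z + 3*y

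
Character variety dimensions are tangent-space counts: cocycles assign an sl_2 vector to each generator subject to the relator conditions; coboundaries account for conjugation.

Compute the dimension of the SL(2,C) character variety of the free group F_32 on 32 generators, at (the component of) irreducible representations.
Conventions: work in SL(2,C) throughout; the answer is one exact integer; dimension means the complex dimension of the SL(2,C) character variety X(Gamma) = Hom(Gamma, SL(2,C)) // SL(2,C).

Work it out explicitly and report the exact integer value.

93

Gamma = F_32 has 32 generators and no relators.
So Z^1 = (sl_2)^32 in full: dim Z^1 = 96.
Irreducibility makes the coboundary map sl_2 -> Z^1 injective (trivial centralizer), so dim B^1 = 3.
dim X = dim H^1 = dim Z^1 - dim B^1 = 96 - 3 = 93.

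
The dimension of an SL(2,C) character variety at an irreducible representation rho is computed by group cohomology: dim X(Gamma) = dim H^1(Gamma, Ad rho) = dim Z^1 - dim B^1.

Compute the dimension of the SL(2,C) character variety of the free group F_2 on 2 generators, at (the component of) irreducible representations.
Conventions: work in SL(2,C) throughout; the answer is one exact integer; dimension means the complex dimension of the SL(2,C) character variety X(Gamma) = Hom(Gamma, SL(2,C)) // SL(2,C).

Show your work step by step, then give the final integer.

Here Gamma is free of rank 2 — no relator constrains a cocycle.
A cocycle picks one sl_2 vector per generator freely, giving dim Z^1 = 3*2 = 6.
At an irreducible rho the centralizer of the image in sl_2 is 0, so the coboundary map sl_2 -> Z^1 is injective: dim B^1 = 3.
dim X = dim H^1 = dim Z^1 - dim B^1 = 6 - 3 = 3.

3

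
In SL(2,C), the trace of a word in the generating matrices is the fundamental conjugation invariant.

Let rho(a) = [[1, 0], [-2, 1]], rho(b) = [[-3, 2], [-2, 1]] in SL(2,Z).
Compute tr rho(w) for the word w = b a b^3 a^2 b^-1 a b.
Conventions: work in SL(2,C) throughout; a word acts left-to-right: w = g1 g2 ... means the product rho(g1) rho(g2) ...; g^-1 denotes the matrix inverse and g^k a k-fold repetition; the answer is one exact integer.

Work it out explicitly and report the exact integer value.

rho(b) = [[-3, 2], [-2, 1]]
... * rho(a) = [[1, 0], [-2, 1]]  ->  [[-7, 2], [-4, 1]]
... * rho(b) = [[-3, 2], [-2, 1]]  ->  [[17, -12], [10, -7]]
... * rho(b) = [[-3, 2], [-2, 1]]  ->  [[-27, 22], [-16, 13]]
... * rho(b) = [[-3, 2], [-2, 1]]  ->  [[37, -32], [22, -19]]
... * rho(a) = [[1, 0], [-2, 1]]  ->  [[101, -32], [60, -19]]
... * rho(a) = [[1, 0], [-2, 1]]  ->  [[165, -32], [98, -19]]
... * rho(b^-1) = [[1, -2], [2, -3]]  ->  [[101, -234], [60, -139]]
... * rho(a) = [[1, 0], [-2, 1]]  ->  [[569, -234], [338, -139]]
... * rho(b) = [[-3, 2], [-2, 1]]  ->  [[-1239, 904], [-736, 537]]
tr = -1239 + 537 = -702

-702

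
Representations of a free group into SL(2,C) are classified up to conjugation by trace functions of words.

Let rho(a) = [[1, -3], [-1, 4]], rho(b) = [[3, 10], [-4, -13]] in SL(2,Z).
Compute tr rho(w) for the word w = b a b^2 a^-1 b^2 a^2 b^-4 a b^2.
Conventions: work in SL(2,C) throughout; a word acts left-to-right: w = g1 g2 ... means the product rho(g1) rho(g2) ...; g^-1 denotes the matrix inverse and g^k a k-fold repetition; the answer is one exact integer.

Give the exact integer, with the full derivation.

rho(b) = [[3, 10], [-4, -13]]
... * rho(a) = [[1, -3], [-1, 4]]  ->  [[-7, 31], [9, -40]]
... * rho(b) = [[3, 10], [-4, -13]]  ->  [[-145, -473], [187, 610]]
... * rho(b) = [[3, 10], [-4, -13]]  ->  [[1457, 4699], [-1879, -6060]]
... * rho(a^-1) = [[4, 3], [1, 1]]  ->  [[10527, 9070], [-13576, -11697]]
... * rho(b) = [[3, 10], [-4, -13]]  ->  [[-4699, -12640], [6060, 16301]]
... * rho(b) = [[3, 10], [-4, -13]]  ->  [[36463, 117330], [-47024, -151313]]
... * rho(a) = [[1, -3], [-1, 4]]  ->  [[-80867, 359931], [104289, -464180]]
... * rho(a) = [[1, -3], [-1, 4]]  ->  [[-440798, 1682325], [568469, -2169587]]
... * rho(b^-1) = [[-13, -10], [4, 3]]  ->  [[12459674, 9454955], [-16068445, -12193451]]
... * rho(b^-1) = [[-13, -10], [4, 3]]  ->  [[-124155942, -96231875], [160115981, 124104097]]
... * rho(b^-1) = [[-13, -10], [4, 3]]  ->  [[1229099746, 952863795], [-1585091365, -1228847519]]
... * rho(b^-1) = [[-13, -10], [4, 3]]  ->  [[-12166841518, -9432406075], [15690797669, 12164371093]]
... * rho(a) = [[1, -3], [-1, 4]]  ->  [[-2734435443, -1229099746], [3526426576, 1585091365]]
... * rho(b) = [[3, 10], [-4, -13]]  ->  [[-3286907345, -11366057732], [4238914268, 14658078015]]
... * rho(b) = [[3, 10], [-4, -13]]  ->  [[35603508893, 114889677066], [-45915569256, -148165871515]]
tr = 35603508893 + -148165871515 = -112562362622

-112562362622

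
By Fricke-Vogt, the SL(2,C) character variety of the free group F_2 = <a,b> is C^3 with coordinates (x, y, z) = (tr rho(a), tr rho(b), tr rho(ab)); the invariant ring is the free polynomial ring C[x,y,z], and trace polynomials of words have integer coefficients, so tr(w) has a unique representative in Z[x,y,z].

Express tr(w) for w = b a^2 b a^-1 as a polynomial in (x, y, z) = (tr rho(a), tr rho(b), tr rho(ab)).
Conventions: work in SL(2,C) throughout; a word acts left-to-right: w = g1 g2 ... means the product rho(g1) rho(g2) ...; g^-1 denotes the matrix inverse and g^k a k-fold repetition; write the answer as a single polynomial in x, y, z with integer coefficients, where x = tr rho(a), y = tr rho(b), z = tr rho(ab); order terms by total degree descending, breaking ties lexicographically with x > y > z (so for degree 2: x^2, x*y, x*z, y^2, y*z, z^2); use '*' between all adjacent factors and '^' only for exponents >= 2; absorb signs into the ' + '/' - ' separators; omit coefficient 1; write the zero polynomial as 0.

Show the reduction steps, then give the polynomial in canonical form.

x^2*y*z - x^3 - x*y^2 - x*z^2 + y*z + 3*x

use: tr(a^2 b) = tr(a) * tr(b a) - tr(b) = x*z - y
use: tr(a^2) = tr(a) * tr(a) - tr(1) = x^2 - 2
tr(b a^2 b) = tr(b) * tr(a^2 b) - tr(a^2) = x*y*z - x^2 - y^2 + 2
use: tr(b a b a) = tr(a b) * tr(a b) - tr(1)   [split at repeated a] = z^2 - 2
use: tr(b a b) = tr(b) * tr(a b) - tr(a) = y*z - x
use: tr(b a^2 b a) = tr(a) * tr(b a b a) - tr(b a b) = x*z^2 - y*z - x
tr(b a^2 b a^-1) = tr(b a^2 b) * tr(a) - tr(b a^2 b a) = x^2*y*z - x^3 - x*y^2 - x*z^2 + y*z + 3*x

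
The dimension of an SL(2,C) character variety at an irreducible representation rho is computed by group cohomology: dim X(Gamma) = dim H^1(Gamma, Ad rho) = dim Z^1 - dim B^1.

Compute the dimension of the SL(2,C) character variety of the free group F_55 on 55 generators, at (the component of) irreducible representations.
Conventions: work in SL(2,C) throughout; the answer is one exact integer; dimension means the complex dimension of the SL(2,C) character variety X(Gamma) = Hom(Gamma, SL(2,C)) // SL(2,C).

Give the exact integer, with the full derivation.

The free group F_55: 55 generators, no relators.
A cocycle picks one sl_2 vector per generator freely, giving dim Z^1 = 3*55 = 165.
At an irreducible rho the centralizer of the image in sl_2 is 0, so the coboundary map sl_2 -> Z^1 is injective: dim B^1 = 3.
Therefore dim X = 165 - 3 = 162.

162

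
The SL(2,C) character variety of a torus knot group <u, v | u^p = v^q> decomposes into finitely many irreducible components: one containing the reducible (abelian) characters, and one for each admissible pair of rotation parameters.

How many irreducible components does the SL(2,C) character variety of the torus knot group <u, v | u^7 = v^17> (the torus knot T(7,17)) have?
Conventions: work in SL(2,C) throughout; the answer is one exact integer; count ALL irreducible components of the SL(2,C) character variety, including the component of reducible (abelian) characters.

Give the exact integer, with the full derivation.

Gamma = < u, v | u^7 = v^17 > (torus knot T(7,17)); the central element u^7 = v^17 acts as +I or -I in any irreducible SL(2,C) representation.
So on each irreducible component the traces are pinned: tr(u) = 2*cos(pi*alpha/7) with 1 <= alpha <= 6, tr(v) = 2*cos(pi*beta/17) with 1 <= beta <= 16.
u^7 = (-1)^alpha I and v^17 = (-1)^beta I must agree, so alpha and beta have equal parity.
count pairs: odd alpha (3 choices) x odd beta (8), plus even alpha (3) x even beta (8): 3*8 + 3*8 = 48.
Total: 48 irreducible-character components + 1 reducible (abelian) component = 49.

49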